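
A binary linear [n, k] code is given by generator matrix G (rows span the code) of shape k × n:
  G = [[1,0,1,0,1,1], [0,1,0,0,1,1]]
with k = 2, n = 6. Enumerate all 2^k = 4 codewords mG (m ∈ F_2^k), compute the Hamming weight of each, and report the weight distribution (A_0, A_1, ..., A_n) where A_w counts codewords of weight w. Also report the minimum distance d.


Weight distribution: A_0 = 1, A_3 = 2, A_4 = 1. Minimum distance d = 3.

Enumerate all 2^2 = 4 messages m ∈ F_2^2.
For each, compute codeword c = mG in F_2^6, then tally its weight.
  m = 00 → c = 000000, weight = 0.
  m = 10 → c = 101011, weight = 4.
  m = 01 → c = 010011, weight = 3.
  m = 11 → c = 111000, weight = 3.
Tally weights:
  weight 0: 1 codewords.
  weight 3: 2 codewords.
  weight 4: 1 codewords.
Minimum distance d = smallest w > 0 with A_w > 0 = 3.
Sanity: Σ A_w = 4 = 2^2 = 4 ✓.


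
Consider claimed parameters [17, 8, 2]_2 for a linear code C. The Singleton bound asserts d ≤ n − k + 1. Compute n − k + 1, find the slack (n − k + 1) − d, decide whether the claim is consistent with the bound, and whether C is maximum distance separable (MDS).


Singleton RHS = n − k + 1 = 10, slack = 8, bound satisfied, not MDS.

Singleton bound: d ≤ n − k + 1.
Here n = 17, k = 8, so n − k + 1 = 10.
Given d = 2, check d ≤ 10: YES.
Slack = (n − k + 1) − d = 8.
The code is NOT MDS (slack = 8 > 0).
Description: the claimed parameters are [17, 8, 2]_2; such a code would be non-MDS.


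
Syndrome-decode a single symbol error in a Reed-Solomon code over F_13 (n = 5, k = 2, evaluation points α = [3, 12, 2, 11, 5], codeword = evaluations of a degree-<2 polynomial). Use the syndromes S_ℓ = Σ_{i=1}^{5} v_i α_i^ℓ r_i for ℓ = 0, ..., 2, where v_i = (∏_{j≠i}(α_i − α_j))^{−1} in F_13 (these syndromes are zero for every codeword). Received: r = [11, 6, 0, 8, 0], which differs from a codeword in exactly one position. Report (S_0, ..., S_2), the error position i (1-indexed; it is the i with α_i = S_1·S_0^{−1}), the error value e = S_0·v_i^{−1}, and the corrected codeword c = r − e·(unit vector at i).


S = (9, 6, 4), error at position 5, error magnitude e = 6, c = [11, 6, 0, 8, 7].

Step 1: column multipliers v_i = (∏_{j≠i}(α_i − α_j))^{−1} mod 13.
  i = 1 (α = 3): (3−12)(3−2)(3−11)(3−5) = (−9)·1·(−8)·(−2) = −144 ≡ 12, so v_1 = 12^{−1} = 12 (mod 13).
  i = 2 (α = 12): (12−3)(12−2)(12−11)(12−5) = 9·10·1·7 = 630 ≡ 6, so v_2 = 6^{−1} = 11 (mod 13).
  i = 3 (α = 2): (2−3)(2−12)(2−11)(2−5) = (−1)·(−10)·(−9)·(−3) = 270 ≡ 10, so v_3 = 10^{−1} = 4 (mod 13).
  i = 4 (α = 11): (11−3)(11−12)(11−2)(11−5) = 8·(−1)·9·6 = −432 ≡ 10, so v_4 = 10^{−1} = 4 (mod 13).
  i = 5 (α = 5): (5−3)(5−12)(5−2)(5−11) = 2·(−7)·3·(−6) = 252 ≡ 5, so v_5 = 5^{−1} = 8 (mod 13).
  v = [12, 11, 4, 4, 8].
Step 2: syndromes of r = [11, 6, 0, 8, 0] (all sums mod 13).
  S_0 = Σ v_i r_i = 12·11 + 11·6 + 4·0 + 4·8 + 8·0 = 230 ≡ 9.
  S_1 = Σ v_i α_i r_i = 12·3·11 + 11·12·6 + 4·2·0 + 4·11·8 + 8·5·0 = 1540 ≡ 6.
  α_i^2 mod 13 = [9, 1, 4, 4, 12].
  S_2 = Σ v_i α_i^2 r_i = 12·9·11 + 11·1·6 + 4·4·0 + 4·4·8 + 8·12·0 = 1382 ≡ 4.
  S = (9, 6, 4) ≠ 0, so r is not a codeword (an error is present).
Step 3: locate the error. For a single error e at position i, S_ℓ = v_i·e·α_i^ℓ, so α_err = S_1/S_0.
  S_0^{−1} = 9^{−1} = 3 (mod 13), so α_err = 6·3 = 18 ≡ 5 = α_5. Error position i = 5.
  Consistency check: S_2/S_1 = 4·11 = 44 ≡ 5 = α_err ✓ (single-error assumption holds).
Step 4: error magnitude e = S_0/v_5 = S_0·∏_{j≠5}(α_5 − α_j) = 9·5 = 45 ≡ 6 (mod 13).
Step 5: correct position 5: c_5 = r_5 − e = 0 − 6 ≡ 7 (mod 13). Hence c = [11, 6, 0, 8, 7].
  Check: interpolating c through the α_i gives m(x) = 4 + 11·x (degree < 2) with m(α_i) = c_i for every i, so c is indeed a codeword.


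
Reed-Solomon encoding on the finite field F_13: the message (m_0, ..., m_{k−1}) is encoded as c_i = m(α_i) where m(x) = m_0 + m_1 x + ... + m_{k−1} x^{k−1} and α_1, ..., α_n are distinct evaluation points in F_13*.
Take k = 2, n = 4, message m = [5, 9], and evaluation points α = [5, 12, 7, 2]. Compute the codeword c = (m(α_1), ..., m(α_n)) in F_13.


c = [11, 9, 3, 10]

Message polynomial: m(x) = 5 + 9·x (mod 13).
For each evaluation point α_i, compute m(α_i) mod 13:
  α_1 = 5: Horner steps 9 → 11, so m(5) = 11.
  α_2 = 12: Horner steps 9 → 9, so m(12) = 9.
  α_3 = 7: Horner steps 9 → 3, so m(7) = 3.
  α_4 = 2: Horner steps 9 → 10, so m(2) = 10.
Codeword c = [11, 9, 3, 10] ∈ F_13^4.


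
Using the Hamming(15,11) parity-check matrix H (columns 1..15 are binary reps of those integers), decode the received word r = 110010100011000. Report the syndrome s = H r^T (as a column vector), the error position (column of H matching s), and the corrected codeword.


s = (0, 1, 1, 0)^T, error position = 6, corrected codeword c = 110011100011000

Compute s = H r^T mod 2 one row at a time:
  s_1 = 0 + 0 + 0 + 1 + 1 + 0 + 0 + 0 = 2 ≡ 0 (mod 2).
  s_2 = 0 + 1 + 0 + 1 + 1 + 0 + 0 + 0 = 3 ≡ 1 (mod 2).
  s_3 = 1 + 0 + 0 + 1 + 0 + 1 + 0 + 0 = 3 ≡ 1 (mod 2).
  s_4 = 1 + 0 + 1 + 1 + 0 + 1 + 0 + 0 = 4 ≡ 0 (mod 2).
s = (0, 1, 1, 0)^T — this equals column 6 of H (binary 0110), so error is at position 6.
Correct: flip bit 6 of r = 110010100011000 to get c = 110011100011000.


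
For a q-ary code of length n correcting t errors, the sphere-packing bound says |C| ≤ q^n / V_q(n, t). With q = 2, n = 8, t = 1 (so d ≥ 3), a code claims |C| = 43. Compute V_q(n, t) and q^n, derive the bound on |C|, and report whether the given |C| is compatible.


V_q(n, t) = 9, q^n = 256, Hamming bound = 28, |C| = 43 > bound (violated).

Step 1: Compute V_q(n, t) = Σ_{j=0}^1 C(n, j) (q−1)^j.
  j = 0: C(8,0)·(1)^0 = 1·1 = 1.
  j = 1: C(8,1)·(1)^1 = 8·1 = 8.
  V_q(n, t) = 1 + 8 = 9.
Step 2: q^n = 2^8 = 256.
Step 3: Hamming bound ⌊q^n / V_q(n,t)⌋ = ⌊256/9⌋ = 28.
Step 4: Compare |C| = 43 to 28: violated.
The claimed |C| lies above the Hamming bound, so no 2-ary code of length 8 with d ≥ 3 can have 43 codewords.


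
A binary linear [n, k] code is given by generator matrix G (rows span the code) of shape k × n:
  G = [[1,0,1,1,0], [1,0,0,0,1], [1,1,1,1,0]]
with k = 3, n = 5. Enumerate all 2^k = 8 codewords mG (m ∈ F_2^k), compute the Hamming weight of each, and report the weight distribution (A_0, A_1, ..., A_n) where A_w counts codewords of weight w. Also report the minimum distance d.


Weight distribution: A_0 = 1, A_1 = 1, A_2 = 1, A_3 = 3, A_4 = 2. Minimum distance d = 1.

Enumerate all 2^3 = 8 messages m ∈ F_2^3.
For each, compute codeword c = mG in F_2^5, then tally its weight.
  m = 000 → c = 00000, weight = 0.
  m = 100 → c = 10110, weight = 3.
  m = 010 → c = 10001, weight = 2.
  m = 110 → c = 00111, weight = 3.
  m = 001 → c = 11110, weight = 4.
  m = 101 → c = 01000, weight = 1.
  m = 011 → c = 01111, weight = 4.
  m = 111 → c = 11001, weight = 3.
Tally weights:
  weight 0: 1 codewords.
  weight 1: 1 codewords.
  weight 2: 1 codewords.
  weight 3: 3 codewords.
  weight 4: 2 codewords.
Minimum distance d = smallest w > 0 with A_w > 0 = 1.
Sanity: Σ A_w = 8 = 2^3 = 8 ✓.


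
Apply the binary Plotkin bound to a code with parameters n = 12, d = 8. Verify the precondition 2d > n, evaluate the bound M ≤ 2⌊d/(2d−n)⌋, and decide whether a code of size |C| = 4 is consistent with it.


Plotkin bound M ≤ 4; given |C| = 4 ≤ bound (satisfied).

Check applicability: 2d = 16, n = 12.
2d − n = 4 > 0, so Plotkin applies.
Compute d/(2d−n) = 8/4 ≈ 2.0000.
⌊d/(2d−n)⌋ = 2.
Plotkin bound: M ≤ 2·2 = 4.
Given |C| = 4, check: satisfied.
This |C| is at the Plotkin bound.


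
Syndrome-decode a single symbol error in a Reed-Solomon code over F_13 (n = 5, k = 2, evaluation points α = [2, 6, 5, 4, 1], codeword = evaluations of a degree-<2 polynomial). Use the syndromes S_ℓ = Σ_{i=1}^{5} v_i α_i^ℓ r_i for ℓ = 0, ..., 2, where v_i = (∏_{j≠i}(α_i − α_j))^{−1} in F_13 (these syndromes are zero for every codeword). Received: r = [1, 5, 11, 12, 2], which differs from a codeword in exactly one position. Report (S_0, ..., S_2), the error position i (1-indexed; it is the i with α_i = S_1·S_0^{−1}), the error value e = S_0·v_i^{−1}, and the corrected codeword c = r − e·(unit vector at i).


S = (8, 9, 2), error at position 2, error magnitude e = 8, c = [1, 10, 11, 12, 2].

Step 1: column multipliers v_i = (∏_{j≠i}(α_i − α_j))^{−1} mod 13.
  i = 1 (α = 2): (2−6)(2−5)(2−4)(2−1) = (−4)·(−3)·(−2)·1 = −24 ≡ 2, so v_1 = 2^{−1} = 7 (mod 13).
  i = 2 (α = 6): (6−2)(6−5)(6−4)(6−1) = 4·1·2·5 = 40 ≡ 1, so v_2 = 1^{−1} = 1 (mod 13).
  i = 3 (α = 5): (5−2)(5−6)(5−4)(5−1) = 3·(−1)·1·4 = −12 ≡ 1, so v_3 = 1^{−1} = 1 (mod 13).
  i = 4 (α = 4): (4−2)(4−6)(4−5)(4−1) = 2·(−2)·(−1)·3 = 12 ≡ 12, so v_4 = 12^{−1} = 12 (mod 13).
  i = 5 (α = 1): (1−2)(1−6)(1−5)(1−4) = (−1)·(−5)·(−4)·(−3) = 60 ≡ 8, so v_5 = 8^{−1} = 5 (mod 13).
  v = [7, 1, 1, 12, 5].
Step 2: syndromes of r = [1, 5, 11, 12, 2] (all sums mod 13).
  S_0 = Σ v_i r_i = 7·1 + 1·5 + 1·11 + 12·12 + 5·2 = 177 ≡ 8.
  S_1 = Σ v_i α_i r_i = 7·2·1 + 1·6·5 + 1·5·11 + 12·4·12 + 5·1·2 = 685 ≡ 9.
  α_i^2 mod 13 = [4, 10, 12, 3, 1].
  S_2 = Σ v_i α_i^2 r_i = 7·4·1 + 1·10·5 + 1·12·11 + 12·3·12 + 5·1·2 = 652 ≡ 2.
  S = (8, 9, 2) ≠ 0, so r is not a codeword (an error is present).
Step 3: locate the error. For a single error e at position i, S_ℓ = v_i·e·α_i^ℓ, so α_err = S_1/S_0.
  S_0^{−1} = 8^{−1} = 5 (mod 13), so α_err = 9·5 = 45 ≡ 6 = α_2. Error position i = 2.
  Consistency check: S_2/S_1 = 2·3 = 6 ≡ 6 = α_err ✓ (single-error assumption holds).
Step 4: error magnitude e = S_0/v_2 = S_0·∏_{j≠2}(α_2 − α_j) = 8·1 = 8 ≡ 8 (mod 13).
Step 5: correct position 2: c_2 = r_2 − e = 5 − 8 ≡ 10 (mod 13). Hence c = [1, 10, 11, 12, 2].
  Check: interpolating c through the α_i gives m(x) = 3 + 12·x (degree < 2) with m(α_i) = c_i for every i, so c is indeed a codeword.


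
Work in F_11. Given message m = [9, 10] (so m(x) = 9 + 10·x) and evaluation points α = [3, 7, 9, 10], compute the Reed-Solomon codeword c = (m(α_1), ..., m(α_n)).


c = [6, 2, 0, 10]

Message polynomial: m(x) = 9 + 10·x (mod 11).
For each evaluation point α_i, compute m(α_i) mod 11:
  α_1 = 3: Horner steps 10 → 6, so m(3) = 6.
  α_2 = 7: Horner steps 10 → 2, so m(7) = 2.
  α_3 = 9: Horner steps 10 → 0, so m(9) = 0.
  α_4 = 10: Horner steps 10 → 10, so m(10) = 10.
Codeword c = [6, 2, 0, 10] ∈ F_11^4.


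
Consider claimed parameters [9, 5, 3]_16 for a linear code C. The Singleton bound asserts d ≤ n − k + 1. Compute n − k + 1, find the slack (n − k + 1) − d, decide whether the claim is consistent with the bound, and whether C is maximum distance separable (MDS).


Singleton RHS = n − k + 1 = 5, slack = 2, bound satisfied, not MDS.

Singleton bound: d ≤ n − k + 1.
Here n = 9, k = 5, so n − k + 1 = 5.
Given d = 3, check d ≤ 5: YES.
Slack = (n − k + 1) − d = 2.
The code is NOT MDS (slack = 2 > 0).
Description: the claimed parameters are [9, 5, 3]_16; such a code would be non-MDS.


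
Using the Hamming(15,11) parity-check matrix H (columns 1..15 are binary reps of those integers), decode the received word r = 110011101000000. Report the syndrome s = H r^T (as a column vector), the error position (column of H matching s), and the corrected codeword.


s = (1, 1, 1, 0)^T, error position = 14, corrected codeword c = 110011101000010

Compute s = H r^T mod 2 one row at a time:
  s_1 = 0 + 1 + 0 + 0 + 0 + 0 + 0 + 0 = 1 ≡ 1 (mod 2).
  s_2 = 0 + 1 + 1 + 1 + 0 + 0 + 0 + 0 = 3 ≡ 1 (mod 2).
  s_3 = 1 + 0 + 1 + 1 + 0 + 0 + 0 + 0 = 3 ≡ 1 (mod 2).
  s_4 = 1 + 0 + 1 + 1 + 1 + 0 + 0 + 0 = 4 ≡ 0 (mod 2).
s = (1, 1, 1, 0)^T — this equals column 14 of H (binary 1110), so error is at position 14.
Correct: flip bit 14 of r = 110011101000000 to get c = 110011101000010.


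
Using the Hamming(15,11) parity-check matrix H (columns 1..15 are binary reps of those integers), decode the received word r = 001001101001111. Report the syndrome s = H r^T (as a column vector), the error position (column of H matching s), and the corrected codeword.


s = (1, 0, 1, 1)^T, error position = 11, corrected codeword c = 001001101011111

Compute s = H r^T mod 2 one row at a time:
  s_1 = 0 + 1 + 0 + 0 + 1 + 1 + 1 + 1 = 5 ≡ 1 (mod 2).
  s_2 = 0 + 0 + 1 + 1 + 1 + 1 + 1 + 1 = 6 ≡ 0 (mod 2).
  s_3 = 0 + 1 + 1 + 1 + 0 + 0 + 1 + 1 = 5 ≡ 1 (mod 2).
  s_4 = 0 + 1 + 0 + 1 + 1 + 0 + 1 + 1 = 5 ≡ 1 (mod 2).
s = (1, 0, 1, 1)^T — this equals column 11 of H (binary 1011), so error is at position 11.
Correct: flip bit 11 of r = 001001101001111 to get c = 001001101011111.


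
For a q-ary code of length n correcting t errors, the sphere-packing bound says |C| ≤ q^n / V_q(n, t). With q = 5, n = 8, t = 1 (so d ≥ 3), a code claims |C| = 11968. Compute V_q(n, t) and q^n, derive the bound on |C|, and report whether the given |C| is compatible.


V_q(n, t) = 33, q^n = 390625, Hamming bound = 11837, |C| = 11968 > bound (violated).

Step 1: Compute V_q(n, t) = Σ_{j=0}^1 C(n, j) (q−1)^j.
  j = 0: C(8,0)·(4)^0 = 1·1 = 1.
  j = 1: C(8,1)·(4)^1 = 8·4 = 32.
  V_q(n, t) = 1 + 32 = 33.
Step 2: q^n = 5^8 = 390625.
Step 3: Hamming bound ⌊q^n / V_q(n,t)⌋ = ⌊390625/33⌋ = 11837.
Step 4: Compare |C| = 11968 to 11837: violated.
The claimed |C| lies above the Hamming bound, so no 5-ary code of length 8 with d ≥ 3 can have 11968 codewords.


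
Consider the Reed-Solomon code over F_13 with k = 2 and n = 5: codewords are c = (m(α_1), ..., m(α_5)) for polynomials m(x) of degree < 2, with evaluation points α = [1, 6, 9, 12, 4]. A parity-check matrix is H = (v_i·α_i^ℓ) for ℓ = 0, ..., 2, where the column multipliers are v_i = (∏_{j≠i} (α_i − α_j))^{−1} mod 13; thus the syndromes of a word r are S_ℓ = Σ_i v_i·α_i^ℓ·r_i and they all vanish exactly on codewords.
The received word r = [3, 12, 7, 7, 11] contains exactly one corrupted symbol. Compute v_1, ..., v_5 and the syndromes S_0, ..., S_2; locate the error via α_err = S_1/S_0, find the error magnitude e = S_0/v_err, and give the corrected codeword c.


S = (4, 9, 4), error at position 4, error magnitude e = 5, c = [3, 12, 7, 2, 11].

Step 1: column multipliers v_i = (∏_{j≠i}(α_i − α_j))^{−1} mod 13.
  i = 1 (α = 1): (1−6)(1−9)(1−12)(1−4) = (−5)·(−8)·(−11)·(−3) = 1320 ≡ 7, so v_1 = 7^{−1} = 2 (mod 13).
  i = 2 (α = 6): (6−1)(6−9)(6−12)(6−4) = 5·(−3)·(−6)·2 = 180 ≡ 11, so v_2 = 11^{−1} = 6 (mod 13).
  i = 3 (α = 9): (9−1)(9−6)(9−12)(9−4) = 8·3·(−3)·5 = −360 ≡ 4, so v_3 = 4^{−1} = 10 (mod 13).
  i = 4 (α = 12): (12−1)(12−6)(12−9)(12−4) = 11·6·3·8 = 1584 ≡ 11, so v_4 = 11^{−1} = 6 (mod 13).
  i = 5 (α = 4): (4−1)(4−6)(4−9)(4−12) = 3·(−2)·(−5)·(−8) = −240 ≡ 7, so v_5 = 7^{−1} = 2 (mod 13).
  v = [2, 6, 10, 6, 2].
Step 2: syndromes of r = [3, 12, 7, 7, 11] (all sums mod 13).
  S_0 = Σ v_i r_i = 2·3 + 6·12 + 10·7 + 6·7 + 2·11 = 212 ≡ 4.
  S_1 = Σ v_i α_i r_i = 2·1·3 + 6·6·12 + 10·9·7 + 6·12·7 + 2·4·11 = 1660 ≡ 9.
  α_i^2 mod 13 = [1, 10, 3, 1, 3].
  S_2 = Σ v_i α_i^2 r_i = 2·1·3 + 6·10·12 + 10·3·7 + 6·1·7 + 2·3·11 = 1044 ≡ 4.
  S = (4, 9, 4) ≠ 0, so r is not a codeword (an error is present).
Step 3: locate the error. For a single error e at position i, S_ℓ = v_i·e·α_i^ℓ, so α_err = S_1/S_0.
  S_0^{−1} = 4^{−1} = 10 (mod 13), so α_err = 9·10 = 90 ≡ 12 = α_4. Error position i = 4.
  Consistency check: S_2/S_1 = 4·3 = 12 ≡ 12 = α_err ✓ (single-error assumption holds).
Step 4: error magnitude e = S_0/v_4 = S_0·∏_{j≠4}(α_4 − α_j) = 4·11 = 44 ≡ 5 (mod 13).
Step 5: correct position 4: c_4 = r_4 − e = 7 − 5 ≡ 2 (mod 13). Hence c = [3, 12, 7, 2, 11].
  Check: interpolating c through the α_i gives m(x) = 9 + 7·x (degree < 2) with m(α_i) = c_i for every i, so c is indeed a codeword.


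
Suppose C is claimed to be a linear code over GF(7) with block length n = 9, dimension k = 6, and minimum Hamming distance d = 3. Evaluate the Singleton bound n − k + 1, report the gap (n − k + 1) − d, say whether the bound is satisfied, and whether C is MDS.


Singleton RHS = n − k + 1 = 4, slack = 1, bound satisfied, not MDS.

Singleton bound: d ≤ n − k + 1.
Here n = 9, k = 6, so n − k + 1 = 4.
Given d = 3, check d ≤ 4: YES.
Slack = (n − k + 1) − d = 1.
The code is NOT MDS (slack = 1 > 0).
Description: the claimed parameters are [9, 6, 3]_7; such a code would be non-MDS.


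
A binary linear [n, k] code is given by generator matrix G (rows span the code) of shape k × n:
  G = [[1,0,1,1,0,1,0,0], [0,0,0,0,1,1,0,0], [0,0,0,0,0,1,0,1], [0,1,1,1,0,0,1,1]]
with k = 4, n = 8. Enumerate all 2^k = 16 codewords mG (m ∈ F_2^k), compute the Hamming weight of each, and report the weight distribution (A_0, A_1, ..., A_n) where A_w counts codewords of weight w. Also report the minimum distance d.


Weight distribution: A_0 = 1, A_2 = 3, A_3 = 1, A_4 = 3, A_5 = 6, A_6 = 1, A_7 = 1. Minimum distance d = 2.

Enumerate all 2^4 = 16 messages m ∈ F_2^4.
For each, compute codeword c = mG in F_2^8, then tally its weight.
  m = 0000 → c = 00000000, weight = 0.
  m = 1000 → c = 10110100, weight = 4.
  m = 0100 → c = 00001100, weight = 2.
  m = 1100 → c = 10111000, weight = 4.
  m = 0010 → c = 00000101, weight = 2.
  m = 1010 → c = 10110001, weight = 4.
  m = 0110 → c = 00001001, weight = 2.
  m = 1110 → c = 10111101, weight = 6.
  m = 0001 → c = 01110011, weight = 5.
  m = 1001 → c = 11000111, weight = 5.
  m = 0101 → c = 01111111, weight = 7.
  m = 1101 → c = 11001011, weight = 5.
  m = 0011 → c = 01110110, weight = 5.
  m = 1011 → c = 11000010, weight = 3.
  m = 0111 → c = 01111010, weight = 5.
  m = 1111 → c = 11001110, weight = 5.
Tally weights:
  weight 0: 1 codewords.
  weight 2: 3 codewords.
  weight 3: 1 codewords.
  weight 4: 3 codewords.
  weight 5: 6 codewords.
  weight 6: 1 codewords.
  weight 7: 1 codewords.
Minimum distance d = smallest w > 0 with A_w > 0 = 2.
Sanity: Σ A_w = 16 = 2^4 = 16 ✓.


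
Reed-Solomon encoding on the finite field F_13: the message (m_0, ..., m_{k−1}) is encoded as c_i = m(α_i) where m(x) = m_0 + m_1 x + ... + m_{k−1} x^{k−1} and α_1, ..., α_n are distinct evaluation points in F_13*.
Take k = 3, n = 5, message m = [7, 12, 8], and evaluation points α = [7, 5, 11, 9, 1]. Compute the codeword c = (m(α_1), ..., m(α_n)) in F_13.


c = [2, 7, 2, 9, 1]

Message polynomial: m(x) = 7 + 12·x + 8·x^2 (mod 13).
For each evaluation point α_i, compute m(α_i) mod 13:
  α_1 = 7: Horner steps 8 → 3 → 2, so m(7) = 2.
  α_2 = 5: Horner steps 8 → 0 → 7, so m(5) = 7.
  α_3 = 11: Horner steps 8 → 9 → 2, so m(11) = 2.
  α_4 = 9: Horner steps 8 → 6 → 9, so m(9) = 9.
  α_5 = 1: Horner steps 8 → 7 → 1, so m(1) = 1.
Codeword c = [2, 7, 2, 9, 1] ∈ F_13^5.


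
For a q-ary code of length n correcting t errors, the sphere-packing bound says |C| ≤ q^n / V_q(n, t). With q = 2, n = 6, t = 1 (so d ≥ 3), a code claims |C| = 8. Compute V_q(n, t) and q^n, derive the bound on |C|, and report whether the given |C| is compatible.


V_q(n, t) = 7, q^n = 64, Hamming bound = 9, |C| = 8 ≤ bound (satisfied).

Step 1: Compute V_q(n, t) = Σ_{j=0}^1 C(n, j) (q−1)^j.
  j = 0: C(6,0)·(1)^0 = 1·1 = 1.
  j = 1: C(6,1)·(1)^1 = 6·1 = 6.
  V_q(n, t) = 1 + 6 = 7.
Step 2: q^n = 2^6 = 64.
Step 3: Hamming bound ⌊q^n / V_q(n,t)⌋ = ⌊64/7⌋ = 9.
Step 4: Compare |C| = 8 to 9: satisfied.
The claimed |C| lies below the Hamming bound.


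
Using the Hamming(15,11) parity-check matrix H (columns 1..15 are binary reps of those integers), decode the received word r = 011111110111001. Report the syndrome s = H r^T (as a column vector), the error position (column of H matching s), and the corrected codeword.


s = (1, 0, 1, 1)^T, error position = 11, corrected codeword c = 011111110101001

Compute s = H r^T mod 2 one row at a time:
  s_1 = 1 + 0 + 1 + 1 + 1 + 0 + 0 + 1 = 5 ≡ 1 (mod 2).
  s_2 = 1 + 1 + 1 + 1 + 1 + 0 + 0 + 1 = 6 ≡ 0 (mod 2).
  s_3 = 1 + 1 + 1 + 1 + 1 + 1 + 0 + 1 = 7 ≡ 1 (mod 2).
  s_4 = 0 + 1 + 1 + 1 + 0 + 1 + 0 + 1 = 5 ≡ 1 (mod 2).
s = (1, 0, 1, 1)^T — this equals column 11 of H (binary 1011), so error is at position 11.
Correct: flip bit 11 of r = 011111110111001 to get c = 011111110101001.


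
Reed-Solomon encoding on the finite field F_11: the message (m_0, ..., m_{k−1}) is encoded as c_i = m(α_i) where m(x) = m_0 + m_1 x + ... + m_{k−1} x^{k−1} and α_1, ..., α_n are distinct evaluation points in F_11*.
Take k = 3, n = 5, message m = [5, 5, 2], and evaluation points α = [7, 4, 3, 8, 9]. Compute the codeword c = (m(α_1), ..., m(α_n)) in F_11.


c = [6, 2, 5, 8, 3]

Message polynomial: m(x) = 5 + 5·x + 2·x^2 (mod 11).
For each evaluation point α_i, compute m(α_i) mod 11:
  α_1 = 7: Horner steps 2 → 8 → 6, so m(7) = 6.
  α_2 = 4: Horner steps 2 → 2 → 2, so m(4) = 2.
  α_3 = 3: Horner steps 2 → 0 → 5, so m(3) = 5.
  α_4 = 8: Horner steps 2 → 10 → 8, so m(8) = 8.
  α_5 = 9: Horner steps 2 → 1 → 3, so m(9) = 3.
Codeword c = [6, 2, 5, 8, 3] ∈ F_11^5.


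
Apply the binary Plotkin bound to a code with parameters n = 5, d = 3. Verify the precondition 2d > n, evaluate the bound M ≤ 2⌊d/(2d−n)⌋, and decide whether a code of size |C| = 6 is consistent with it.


Plotkin bound M ≤ 6; given |C| = 6 ≤ bound (satisfied).

Check applicability: 2d = 6, n = 5.
2d − n = 1 > 0, so Plotkin applies.
Compute d/(2d−n) = 3/1 ≈ 3.0000.
⌊d/(2d−n)⌋ = 3.
Plotkin bound: M ≤ 2·3 = 6.
Given |C| = 6, check: satisfied.
This |C| is at the Plotkin bound.


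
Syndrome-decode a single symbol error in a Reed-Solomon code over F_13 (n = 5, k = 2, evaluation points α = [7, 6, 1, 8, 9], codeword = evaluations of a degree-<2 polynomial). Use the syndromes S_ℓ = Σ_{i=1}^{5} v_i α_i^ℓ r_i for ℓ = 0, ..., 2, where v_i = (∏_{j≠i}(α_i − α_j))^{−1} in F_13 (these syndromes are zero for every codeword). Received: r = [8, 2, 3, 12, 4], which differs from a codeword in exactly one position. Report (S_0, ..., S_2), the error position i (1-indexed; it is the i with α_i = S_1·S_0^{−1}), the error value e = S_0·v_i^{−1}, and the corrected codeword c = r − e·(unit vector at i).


S = (12, 6, 3), error at position 1, error magnitude e = 1, c = [7, 2, 3, 12, 4].

Step 1: column multipliers v_i = (∏_{j≠i}(α_i − α_j))^{−1} mod 13.
  i = 1 (α = 7): (7−6)(7−1)(7−8)(7−9) = 1·6·(−1)·(−2) = 12 ≡ 12, so v_1 = 12^{−1} = 12 (mod 13).
  i = 2 (α = 6): (6−7)(6−1)(6−8)(6−9) = (−1)·5·(−2)·(−3) = −30 ≡ 9, so v_2 = 9^{−1} = 3 (mod 13).
  i = 3 (α = 1): (1−7)(1−6)(1−8)(1−9) = (−6)·(−5)·(−7)·(−8) = 1680 ≡ 3, so v_3 = 3^{−1} = 9 (mod 13).
  i = 4 (α = 8): (8−7)(8−6)(8−1)(8−9) = 1·2·7·(−1) = −14 ≡ 12, so v_4 = 12^{−1} = 12 (mod 13).
  i = 5 (α = 9): (9−7)(9−6)(9−1)(9−8) = 2·3·8·1 = 48 ≡ 9, so v_5 = 9^{−1} = 3 (mod 13).
  v = [12, 3, 9, 12, 3].
Step 2: syndromes of r = [8, 2, 3, 12, 4] (all sums mod 13).
  S_0 = Σ v_i r_i = 12·8 + 3·2 + 9·3 + 12·12 + 3·4 = 285 ≡ 12.
  S_1 = Σ v_i α_i r_i = 12·7·8 + 3·6·2 + 9·1·3 + 12·8·12 + 3·9·4 = 1995 ≡ 6.
  α_i^2 mod 13 = [10, 10, 1, 12, 3].
  S_2 = Σ v_i α_i^2 r_i = 12·10·8 + 3·10·2 + 9·1·3 + 12·12·12 + 3·3·4 = 2811 ≡ 3.
  S = (12, 6, 3) ≠ 0, so r is not a codeword (an error is present).
Step 3: locate the error. For a single error e at position i, S_ℓ = v_i·e·α_i^ℓ, so α_err = S_1/S_0.
  S_0^{−1} = 12^{−1} = 12 (mod 13), so α_err = 6·12 = 72 ≡ 7 = α_1. Error position i = 1.
  Consistency check: S_2/S_1 = 3·11 = 33 ≡ 7 = α_err ✓ (single-error assumption holds).
Step 4: error magnitude e = S_0/v_1 = S_0·∏_{j≠1}(α_1 − α_j) = 12·12 = 144 ≡ 1 (mod 13).
Step 5: correct position 1: c_1 = r_1 − e = 8 − 1 ≡ 7 (mod 13). Hence c = [7, 2, 3, 12, 4].
  Check: interpolating c through the α_i gives m(x) = 11 + 5·x (degree < 2) with m(α_i) = c_i for every i, so c is indeed a codeword.


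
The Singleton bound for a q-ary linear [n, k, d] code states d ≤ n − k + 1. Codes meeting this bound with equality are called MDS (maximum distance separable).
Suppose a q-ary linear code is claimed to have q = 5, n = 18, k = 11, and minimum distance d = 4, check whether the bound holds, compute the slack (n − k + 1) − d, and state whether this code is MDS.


Singleton RHS = n − k + 1 = 8, slack = 4, bound satisfied, not MDS.

Singleton bound: d ≤ n − k + 1.
Here n = 18, k = 11, so n − k + 1 = 8.
Given d = 4, check d ≤ 8: YES.
Slack = (n − k + 1) − d = 4.
The code is NOT MDS (slack = 4 > 0).
Description: the claimed parameters are [18, 11, 4]_5; such a code would be non-MDS.


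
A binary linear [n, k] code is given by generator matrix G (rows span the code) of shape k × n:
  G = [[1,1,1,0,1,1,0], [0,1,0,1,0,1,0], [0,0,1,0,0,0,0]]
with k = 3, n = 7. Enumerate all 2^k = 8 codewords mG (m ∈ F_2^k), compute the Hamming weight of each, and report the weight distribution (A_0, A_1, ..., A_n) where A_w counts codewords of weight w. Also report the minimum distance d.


Weight distribution: A_0 = 1, A_1 = 1, A_3 = 2, A_4 = 3, A_5 = 1. Minimum distance d = 1.

Enumerate all 2^3 = 8 messages m ∈ F_2^3.
For each, compute codeword c = mG in F_2^7, then tally its weight.
  m = 000 → c = 0000000, weight = 0.
  m = 100 → c = 1110110, weight = 5.
  m = 010 → c = 0101010, weight = 3.
  m = 110 → c = 1011100, weight = 4.
  m = 001 → c = 0010000, weight = 1.
  m = 101 → c = 1100110, weight = 4.
  m = 011 → c = 0111010, weight = 4.
  m = 111 → c = 1001100, weight = 3.
Tally weights:
  weight 0: 1 codewords.
  weight 1: 1 codewords.
  weight 3: 2 codewords.
  weight 4: 3 codewords.
  weight 5: 1 codewords.
Minimum distance d = smallest w > 0 with A_w > 0 = 1.
Sanity: Σ A_w = 8 = 2^3 = 8 ✓.


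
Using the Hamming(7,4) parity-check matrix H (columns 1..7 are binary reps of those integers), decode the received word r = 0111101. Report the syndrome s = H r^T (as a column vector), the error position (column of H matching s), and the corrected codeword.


s = (1, 1, 1)^T, error position = 7, corrected codeword c = 0111100

Compute s = H r^T mod 2 one row at a time:
  s_1 = 1 + 1 + 0 + 1 = 3 ≡ 1 (mod 2).
  s_2 = 1 + 1 + 0 + 1 = 3 ≡ 1 (mod 2).
  s_3 = 0 + 1 + 1 + 1 = 3 ≡ 1 (mod 2).
s = (1, 1, 1)^T — this equals column 7 of H (binary 111), so error is at position 7.
Correct: flip bit 7 of r = 0111101 to get c = 0111100.


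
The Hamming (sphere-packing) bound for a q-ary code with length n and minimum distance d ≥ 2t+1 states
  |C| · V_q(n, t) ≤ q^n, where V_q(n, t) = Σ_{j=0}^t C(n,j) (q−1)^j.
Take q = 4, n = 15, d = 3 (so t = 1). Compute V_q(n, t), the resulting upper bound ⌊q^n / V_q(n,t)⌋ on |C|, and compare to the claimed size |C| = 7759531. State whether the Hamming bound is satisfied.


V_q(n, t) = 46, q^n = 1073741824, Hamming bound = 23342213, |C| = 7759531 ≤ bound (satisfied).

Step 1: Compute V_q(n, t) = Σ_{j=0}^1 C(n, j) (q−1)^j.
  j = 0: C(15,0)·(3)^0 = 1·1 = 1.
  j = 1: C(15,1)·(3)^1 = 15·3 = 45.
  V_q(n, t) = 1 + 45 = 46.
Step 2: q^n = 4^15 = 1073741824.
Step 3: Hamming bound ⌊q^n / V_q(n,t)⌋ = ⌊1073741824/46⌋ = 23342213.
Step 4: Compare |C| = 7759531 to 23342213: satisfied.
The claimed |C| lies below the Hamming bound.


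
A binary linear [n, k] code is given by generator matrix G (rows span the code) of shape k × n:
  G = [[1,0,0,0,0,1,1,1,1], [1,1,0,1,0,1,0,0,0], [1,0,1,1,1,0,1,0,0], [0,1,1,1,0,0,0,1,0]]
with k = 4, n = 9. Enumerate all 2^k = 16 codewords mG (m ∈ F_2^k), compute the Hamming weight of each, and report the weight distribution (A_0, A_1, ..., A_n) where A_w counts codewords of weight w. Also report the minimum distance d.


Weight distribution: A_0 = 1, A_3 = 1, A_4 = 5, A_5 = 6, A_6 = 2, A_7 = 1. Minimum distance d = 3.

Enumerate all 2^4 = 16 messages m ∈ F_2^4.
For each, compute codeword c = mG in F_2^9, then tally its weight.
  m = 0000 → c = 000000000, weight = 0.
  m = 1000 → c = 100001111, weight = 5.
  m = 0100 → c = 110101000, weight = 4.
  m = 1100 → c = 010100111, weight = 5.
  m = 0010 → c = 101110100, weight = 5.
  m = 1010 → c = 001111011, weight = 6.
  m = 0110 → c = 011011100, weight = 5.
  m = 1110 → c = 111010011, weight = 6.
  m = 0001 → c = 011100010, weight = 4.
  m = 1001 → c = 111101101, weight = 7.
  m = 0101 → c = 101001010, weight = 4.
  m = 1101 → c = 001000101, weight = 3.
  m = 0011 → c = 110010110, weight = 5.
  m = 1011 → c = 010011001, weight = 4.
  m = 0111 → c = 000111110, weight = 5.
  m = 1111 → c = 100110001, weight = 4.
Tally weights:
  weight 0: 1 codewords.
  weight 3: 1 codewords.
  weight 4: 5 codewords.
  weight 5: 6 codewords.
  weight 6: 2 codewords.
  weight 7: 1 codewords.
Minimum distance d = smallest w > 0 with A_w > 0 = 3.
Sanity: Σ A_w = 16 = 2^4 = 16 ✓.


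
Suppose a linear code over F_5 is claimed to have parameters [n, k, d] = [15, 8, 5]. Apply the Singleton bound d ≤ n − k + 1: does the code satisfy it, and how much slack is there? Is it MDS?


Singleton RHS = n − k + 1 = 8, slack = 3, bound satisfied, not MDS.

Singleton bound: d ≤ n − k + 1.
Here n = 15, k = 8, so n − k + 1 = 8.
Given d = 5, check d ≤ 8: YES.
Slack = (n − k + 1) − d = 3.
The code is NOT MDS (slack = 3 > 0).
Description: the claimed parameters are [15, 8, 5]_5; such a code would be non-MDS.


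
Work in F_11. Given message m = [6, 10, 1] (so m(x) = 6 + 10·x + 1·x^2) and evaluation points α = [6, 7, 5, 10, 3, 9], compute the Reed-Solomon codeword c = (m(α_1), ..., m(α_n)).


c = [3, 4, 4, 8, 1, 1]

Message polynomial: m(x) = 6 + 10·x + 1·x^2 (mod 11).
For each evaluation point α_i, compute m(α_i) mod 11:
  α_1 = 6: Horner steps 1 → 5 → 3, so m(6) = 3.
  α_2 = 7: Horner steps 1 → 6 → 4, so m(7) = 4.
  α_3 = 5: Horner steps 1 → 4 → 4, so m(5) = 4.
  α_4 = 10: Horner steps 1 → 9 → 8, so m(10) = 8.
  α_5 = 3: Horner steps 1 → 2 → 1, so m(3) = 1.
  α_6 = 9: Horner steps 1 → 8 → 1, so m(9) = 1.
Codeword c = [3, 4, 4, 8, 1, 1] ∈ F_11^6.


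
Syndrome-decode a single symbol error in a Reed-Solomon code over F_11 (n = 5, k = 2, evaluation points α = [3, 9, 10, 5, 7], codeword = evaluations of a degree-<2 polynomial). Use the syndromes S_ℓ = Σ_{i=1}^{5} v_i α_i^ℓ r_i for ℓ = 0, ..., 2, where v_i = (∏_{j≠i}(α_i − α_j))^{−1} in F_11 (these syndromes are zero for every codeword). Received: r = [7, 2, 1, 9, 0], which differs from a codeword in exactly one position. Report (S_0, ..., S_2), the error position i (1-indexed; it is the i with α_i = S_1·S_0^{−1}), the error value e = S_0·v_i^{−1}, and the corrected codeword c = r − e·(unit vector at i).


S = (7, 4, 7), error at position 3, error magnitude e = 9, c = [7, 2, 3, 9, 0].

Step 1: column multipliers v_i = (∏_{j≠i}(α_i − α_j))^{−1} mod 11.
  i = 1 (α = 3): (3−9)(3−10)(3−5)(3−7) = (−6)·(−7)·(−2)·(−4) = 336 ≡ 6, so v_1 = 6^{−1} = 2 (mod 11).
  i = 2 (α = 9): (9−3)(9−10)(9−5)(9−7) = 6·(−1)·4·2 = −48 ≡ 7, so v_2 = 7^{−1} = 8 (mod 11).
  i = 3 (α = 10): (10−3)(10−9)(10−5)(10−7) = 7·1·5·3 = 105 ≡ 6, so v_3 = 6^{−1} = 2 (mod 11).
  i = 4 (α = 5): (5−3)(5−9)(5−10)(5−7) = 2·(−4)·(−5)·(−2) = −80 ≡ 8, so v_4 = 8^{−1} = 7 (mod 11).
  i = 5 (α = 7): (7−3)(7−9)(7−10)(7−5) = 4·(−2)·(−3)·2 = 48 ≡ 4, so v_5 = 4^{−1} = 3 (mod 11).
  v = [2, 8, 2, 7, 3].
Step 2: syndromes of r = [7, 2, 1, 9, 0] (all sums mod 11).
  S_0 = Σ v_i r_i = 2·7 + 8·2 + 2·1 + 7·9 + 3·0 = 95 ≡ 7.
  S_1 = Σ v_i α_i r_i = 2·3·7 + 8·9·2 + 2·10·1 + 7·5·9 + 3·7·0 = 521 ≡ 4.
  α_i^2 mod 11 = [9, 4, 1, 3, 5].
  S_2 = Σ v_i α_i^2 r_i = 2·9·7 + 8·4·2 + 2·1·1 + 7·3·9 + 3·5·0 = 381 ≡ 7.
  S = (7, 4, 7) ≠ 0, so r is not a codeword (an error is present).
Step 3: locate the error. For a single error e at position i, S_ℓ = v_i·e·α_i^ℓ, so α_err = S_1/S_0.
  S_0^{−1} = 7^{−1} = 8 (mod 11), so α_err = 4·8 = 32 ≡ 10 = α_3. Error position i = 3.
  Consistency check: S_2/S_1 = 7·3 = 21 ≡ 10 = α_err ✓ (single-error assumption holds).
Step 4: error magnitude e = S_0/v_3 = S_0·∏_{j≠3}(α_3 − α_j) = 7·6 = 42 ≡ 9 (mod 11).
Step 5: correct position 3: c_3 = r_3 − e = 1 − 9 ≡ 3 (mod 11). Hence c = [7, 2, 3, 9, 0].
  Check: interpolating c through the α_i gives m(x) = 4 + 1·x (degree < 2) with m(α_i) = c_i for every i, so c is indeed a codeword.


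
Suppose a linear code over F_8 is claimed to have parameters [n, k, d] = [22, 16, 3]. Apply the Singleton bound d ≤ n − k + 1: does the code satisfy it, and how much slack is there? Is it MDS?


Singleton RHS = n − k + 1 = 7, slack = 4, bound satisfied, not MDS.

Singleton bound: d ≤ n − k + 1.
Here n = 22, k = 16, so n − k + 1 = 7.
Given d = 3, check d ≤ 7: YES.
Slack = (n − k + 1) − d = 4.
The code is NOT MDS (slack = 4 > 0).
Description: the claimed parameters are [22, 16, 3]_8; such a code would be non-MDS.


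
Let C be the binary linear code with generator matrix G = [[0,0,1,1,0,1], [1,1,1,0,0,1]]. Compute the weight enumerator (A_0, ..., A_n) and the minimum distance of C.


Weight distribution: A_0 = 1, A_3 = 2, A_4 = 1. Minimum distance d = 3.

Enumerate all 2^2 = 4 messages m ∈ F_2^2.
For each, compute codeword c = mG in F_2^6, then tally its weight.
  m = 00 → c = 000000, weight = 0.
  m = 10 → c = 001101, weight = 3.
  m = 01 → c = 111001, weight = 4.
  m = 11 → c = 110100, weight = 3.
Tally weights:
  weight 0: 1 codewords.
  weight 3: 2 codewords.
  weight 4: 1 codewords.
Minimum distance d = smallest w > 0 with A_w > 0 = 3.
Sanity: Σ A_w = 4 = 2^2 = 4 ✓.


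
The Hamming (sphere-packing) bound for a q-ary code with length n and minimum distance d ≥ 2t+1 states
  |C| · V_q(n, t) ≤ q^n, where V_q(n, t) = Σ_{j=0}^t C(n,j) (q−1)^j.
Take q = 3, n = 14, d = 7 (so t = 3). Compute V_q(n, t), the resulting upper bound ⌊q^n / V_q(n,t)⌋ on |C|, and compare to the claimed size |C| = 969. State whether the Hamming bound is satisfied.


V_q(n, t) = 3305, q^n = 4782969, Hamming bound = 1447, |C| = 969 ≤ bound (satisfied).

Step 1: Compute V_q(n, t) = Σ_{j=0}^3 C(n, j) (q−1)^j.
  j = 0: C(14,0)·(2)^0 = 1·1 = 1.
  j = 1: C(14,1)·(2)^1 = 14·2 = 28.
  j = 2: C(14,2)·(2)^2 = 91·4 = 364.
  j = 3: C(14,3)·(2)^3 = 364·8 = 2912.
  V_q(n, t) = 1 + 28 + 364 + 2912 = 3305.
Step 2: q^n = 3^14 = 4782969.
Step 3: Hamming bound ⌊q^n / V_q(n,t)⌋ = ⌊4782969/3305⌋ = 1447.
Step 4: Compare |C| = 969 to 1447: satisfied.
The claimed |C| lies below the Hamming bound.


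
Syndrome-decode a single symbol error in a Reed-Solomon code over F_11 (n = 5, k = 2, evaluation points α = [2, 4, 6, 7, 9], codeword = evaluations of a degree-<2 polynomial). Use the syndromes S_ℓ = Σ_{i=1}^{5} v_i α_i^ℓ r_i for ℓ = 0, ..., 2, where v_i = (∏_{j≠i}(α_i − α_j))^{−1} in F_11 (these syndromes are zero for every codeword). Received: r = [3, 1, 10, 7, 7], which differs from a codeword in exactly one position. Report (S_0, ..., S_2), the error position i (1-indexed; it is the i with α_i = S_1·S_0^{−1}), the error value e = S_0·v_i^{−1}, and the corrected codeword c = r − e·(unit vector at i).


S = (3, 10, 4), error at position 4, error magnitude e = 9, c = [3, 1, 10, 9, 7].

Step 1: column multipliers v_i = (∏_{j≠i}(α_i − α_j))^{−1} mod 11.
  i = 1 (α = 2): (2−4)(2−6)(2−7)(2−9) = (−2)·(−4)·(−5)·(−7) = 280 ≡ 5, so v_1 = 5^{−1} = 9 (mod 11).
  i = 2 (α = 4): (4−2)(4−6)(4−7)(4−9) = 2·(−2)·(−3)·(−5) = −60 ≡ 6, so v_2 = 6^{−1} = 2 (mod 11).
  i = 3 (α = 6): (6−2)(6−4)(6−7)(6−9) = 4·2·(−1)·(−3) = 24 ≡ 2, so v_3 = 2^{−1} = 6 (mod 11).
  i = 4 (α = 7): (7−2)(7−4)(7−6)(7−9) = 5·3·1·(−2) = −30 ≡ 3, so v_4 = 3^{−1} = 4 (mod 11).
  i = 5 (α = 9): (9−2)(9−4)(9−6)(9−7) = 7·5·3·2 = 210 ≡ 1, so v_5 = 1^{−1} = 1 (mod 11).
  v = [9, 2, 6, 4, 1].
Step 2: syndromes of r = [3, 1, 10, 7, 7] (all sums mod 11).
  S_0 = Σ v_i r_i = 9·3 + 2·1 + 6·10 + 4·7 + 1·7 = 124 ≡ 3.
  S_1 = Σ v_i α_i r_i = 9·2·3 + 2·4·1 + 6·6·10 + 4·7·7 + 1·9·7 = 681 ≡ 10.
  α_i^2 mod 11 = [4, 5, 3, 5, 4].
  S_2 = Σ v_i α_i^2 r_i = 9·4·3 + 2·5·1 + 6·3·10 + 4·5·7 + 1·4·7 = 466 ≡ 4.
  S = (3, 10, 4) ≠ 0, so r is not a codeword (an error is present).
Step 3: locate the error. For a single error e at position i, S_ℓ = v_i·e·α_i^ℓ, so α_err = S_1/S_0.
  S_0^{−1} = 3^{−1} = 4 (mod 11), so α_err = 10·4 = 40 ≡ 7 = α_4. Error position i = 4.
  Consistency check: S_2/S_1 = 4·10 = 40 ≡ 7 = α_err ✓ (single-error assumption holds).
Step 4: error magnitude e = S_0/v_4 = S_0·∏_{j≠4}(α_4 − α_j) = 3·3 = 9 ≡ 9 (mod 11).
Step 5: correct position 4: c_4 = r_4 − e = 7 − 9 ≡ 9 (mod 11). Hence c = [3, 1, 10, 9, 7].
  Check: interpolating c through the α_i gives m(x) = 5 + 10·x (degree < 2) with m(α_i) = c_i for every i, so c is indeed a codeword.


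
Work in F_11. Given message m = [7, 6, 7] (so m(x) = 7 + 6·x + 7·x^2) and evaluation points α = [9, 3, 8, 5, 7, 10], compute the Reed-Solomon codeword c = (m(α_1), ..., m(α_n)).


c = [1, 0, 8, 3, 7, 8]

Message polynomial: m(x) = 7 + 6·x + 7·x^2 (mod 11).
For each evaluation point α_i, compute m(α_i) mod 11:
  α_1 = 9: Horner steps 7 → 3 → 1, so m(9) = 1.
  α_2 = 3: Horner steps 7 → 5 → 0, so m(3) = 0.
  α_3 = 8: Horner steps 7 → 7 → 8, so m(8) = 8.
  α_4 = 5: Horner steps 7 → 8 → 3, so m(5) = 3.
  α_5 = 7: Horner steps 7 → 0 → 7, so m(7) = 7.
  α_6 = 10: Horner steps 7 → 10 → 8, so m(10) = 8.
Codeword c = [1, 0, 8, 3, 7, 8] ∈ F_11^6.


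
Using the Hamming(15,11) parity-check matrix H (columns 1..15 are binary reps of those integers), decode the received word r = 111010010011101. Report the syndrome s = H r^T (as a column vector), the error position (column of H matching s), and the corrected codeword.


s = (1, 0, 0, 0)^T, error position = 8, corrected codeword c = 111010000011101

Compute s = H r^T mod 2 one row at a time:
  s_1 = 1 + 0 + 0 + 1 + 1 + 1 + 0 + 1 = 5 ≡ 1 (mod 2).
  s_2 = 0 + 1 + 0 + 0 + 1 + 1 + 0 + 1 = 4 ≡ 0 (mod 2).
  s_3 = 1 + 1 + 0 + 0 + 0 + 1 + 0 + 1 = 4 ≡ 0 (mod 2).
  s_4 = 1 + 1 + 1 + 0 + 0 + 1 + 1 + 1 = 6 ≡ 0 (mod 2).
s = (1, 0, 0, 0)^T — this equals column 8 of H (binary 1000), so error is at position 8.
Correct: flip bit 8 of r = 111010010011101 to get c = 111010000011101.


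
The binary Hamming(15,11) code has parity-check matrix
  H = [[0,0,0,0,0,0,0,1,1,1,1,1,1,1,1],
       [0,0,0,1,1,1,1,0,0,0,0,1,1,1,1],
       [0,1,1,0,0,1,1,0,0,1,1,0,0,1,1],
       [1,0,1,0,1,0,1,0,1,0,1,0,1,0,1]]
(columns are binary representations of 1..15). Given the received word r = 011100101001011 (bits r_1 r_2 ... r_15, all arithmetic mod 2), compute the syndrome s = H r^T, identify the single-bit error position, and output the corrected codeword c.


s = (0, 1, 1, 0)^T, error position = 6, corrected codeword c = 011101101001011

Compute s = H r^T mod 2 one row at a time:
  s_1 = 0 + 1 + 0 + 0 + 1 + 0 + 1 + 1 = 4 ≡ 0 (mod 2).
  s_2 = 1 + 0 + 0 + 1 + 1 + 0 + 1 + 1 = 5 ≡ 1 (mod 2).
  s_3 = 1 + 1 + 0 + 1 + 0 + 0 + 1 + 1 = 5 ≡ 1 (mod 2).
  s_4 = 0 + 1 + 0 + 1 + 1 + 0 + 0 + 1 = 4 ≡ 0 (mod 2).
s = (0, 1, 1, 0)^T — this equals column 6 of H (binary 0110), so error is at position 6.
Correct: flip bit 6 of r = 011100101001011 to get c = 011101101001011.


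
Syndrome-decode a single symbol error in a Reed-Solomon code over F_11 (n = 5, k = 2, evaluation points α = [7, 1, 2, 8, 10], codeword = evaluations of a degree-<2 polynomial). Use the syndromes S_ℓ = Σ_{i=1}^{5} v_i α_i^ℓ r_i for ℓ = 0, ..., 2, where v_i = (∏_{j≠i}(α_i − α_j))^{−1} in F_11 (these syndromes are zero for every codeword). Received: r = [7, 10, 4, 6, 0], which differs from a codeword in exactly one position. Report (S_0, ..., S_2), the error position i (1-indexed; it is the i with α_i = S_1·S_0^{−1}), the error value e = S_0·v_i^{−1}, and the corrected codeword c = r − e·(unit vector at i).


S = (4, 10, 3), error at position 4, error magnitude e = 5, c = [7, 10, 4, 1, 0].

Step 1: column multipliers v_i = (∏_{j≠i}(α_i − α_j))^{−1} mod 11.
  i = 1 (α = 7): (7−1)(7−2)(7−8)(7−10) = 6·5·(−1)·(−3) = 90 ≡ 2, so v_1 = 2^{−1} = 6 (mod 11).
  i = 2 (α = 1): (1−7)(1−2)(1−8)(1−10) = (−6)·(−1)·(−7)·(−9) = 378 ≡ 4, so v_2 = 4^{−1} = 3 (mod 11).
  i = 3 (α = 2): (2−7)(2−1)(2−8)(2−10) = (−5)·1·(−6)·(−8) = −240 ≡ 2, so v_3 = 2^{−1} = 6 (mod 11).
  i = 4 (α = 8): (8−7)(8−1)(8−2)(8−10) = 1·7·6·(−2) = −84 ≡ 4, so v_4 = 4^{−1} = 3 (mod 11).
  i = 5 (α = 10): (10−7)(10−1)(10−2)(10−8) = 3·9·8·2 = 432 ≡ 3, so v_5 = 3^{−1} = 4 (mod 11).
  v = [6, 3, 6, 3, 4].
Step 2: syndromes of r = [7, 10, 4, 6, 0] (all sums mod 11).
  S_0 = Σ v_i r_i = 6·7 + 3·10 + 6·4 + 3·6 + 4·0 = 114 ≡ 4.
  S_1 = Σ v_i α_i r_i = 6·7·7 + 3·1·10 + 6·2·4 + 3·8·6 + 4·10·0 = 516 ≡ 10.
  α_i^2 mod 11 = [5, 1, 4, 9, 1].
  S_2 = Σ v_i α_i^2 r_i = 6·5·7 + 3·1·10 + 6·4·4 + 3·9·6 + 4·1·0 = 498 ≡ 3.
  S = (4, 10, 3) ≠ 0, so r is not a codeword (an error is present).
Step 3: locate the error. For a single error e at position i, S_ℓ = v_i·e·α_i^ℓ, so α_err = S_1/S_0.
  S_0^{−1} = 4^{−1} = 3 (mod 11), so α_err = 10·3 = 30 ≡ 8 = α_4. Error position i = 4.
  Consistency check: S_2/S_1 = 3·10 = 30 ≡ 8 = α_err ✓ (single-error assumption holds).
Step 4: error magnitude e = S_0/v_4 = S_0·∏_{j≠4}(α_4 − α_j) = 4·4 = 16 ≡ 5 (mod 11).
Step 5: correct position 4: c_4 = r_4 − e = 6 − 5 ≡ 1 (mod 11). Hence c = [7, 10, 4, 1, 0].
  Check: interpolating c through the α_i gives m(x) = 5 + 5·x (degree < 2) with m(α_i) = c_i for every i, so c is indeed a codeword.
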